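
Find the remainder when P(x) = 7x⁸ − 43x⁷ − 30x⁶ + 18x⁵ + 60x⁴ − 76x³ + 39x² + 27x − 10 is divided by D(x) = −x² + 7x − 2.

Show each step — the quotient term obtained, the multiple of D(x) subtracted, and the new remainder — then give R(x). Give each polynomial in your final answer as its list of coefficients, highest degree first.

Step 1: lead(7x⁸ − 43x⁷ − 30x⁶ + 18x⁵ + 60x⁴ − 76x³ + 39x² + 27x − 10) ÷ lead(D) = 7x⁸ ÷ −x² = −7x⁶. Subtract (−7x⁶)·D = 7x⁸ − 49x⁷ + 14x⁶. Remainder: 6x⁷ − 44x⁶ + 18x⁵ + 60x⁴ − 76x³ + 39x² + 27x − 10.
Step 2: lead(6x⁷ − 44x⁶ + 18x⁵ + 60x⁴ − 76x³ + 39x² + 27x − 10) ÷ lead(D) = 6x⁷ ÷ −x² = −6x⁵. Subtract (−6x⁵)·D = 6x⁷ − 42x⁶ + 12x⁵. Remainder: −2x⁶ + 6x⁵ + 60x⁴ − 76x³ + 39x² + 27x − 10.
Step 3: lead(−2x⁶ + 6x⁵ + 60x⁴ − 76x³ + 39x² + 27x − 10) ÷ lead(D) = −2x⁶ ÷ −x² = 2x⁴. Subtract (2x⁴)·D = −2x⁶ + 14x⁵ − 4x⁴. Remainder: −8x⁵ + 64x⁴ − 76x³ + 39x² + 27x − 10.
Step 4: lead(−8x⁵ + 64x⁴ − 76x³ + 39x² + 27x − 10) ÷ lead(D) = −8x⁵ ÷ −x² = 8x³. Subtract (8x³)·D = −8x⁵ + 56x⁴ − 16x³. Remainder: 8x⁴ − 60x³ + 39x² + 27x − 10.
Step 5: lead(8x⁴ − 60x³ + 39x² + 27x − 10) ÷ lead(D) = 8x⁴ ÷ −x² = −8x². Subtract (−8x²)·D = 8x⁴ − 56x³ + 16x². Remainder: −4x³ + 23x² + 27x − 10.
Step 6: lead(−4x³ + 23x² + 27x − 10) ÷ lead(D) = −4x³ ÷ −x² = 4x. Subtract (4x)·D = −4x³ + 28x² − 8x. Remainder: −5x² + 35x − 10.
Step 7: lead(−5x² + 35x − 10) ÷ lead(D) = −5x² ÷ −x² = 5. Subtract (5)·D = −5x² + 35x − 10. Remainder: 0.

R = [0]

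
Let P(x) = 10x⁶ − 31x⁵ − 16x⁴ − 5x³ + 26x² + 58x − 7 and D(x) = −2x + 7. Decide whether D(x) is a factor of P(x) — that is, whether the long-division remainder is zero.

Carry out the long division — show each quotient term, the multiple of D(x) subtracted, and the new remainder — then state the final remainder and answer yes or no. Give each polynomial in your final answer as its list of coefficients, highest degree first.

R = [0], so D(x) is a factor of P(x). yes

Step 1: lead(10x⁶ − 31x⁵ − 16x⁴ − 5x³ + 26x² + 58x − 7) ÷ lead(D) = 10x⁶ ÷ −2x = −5x⁵. Subtract (−5x⁵)·D = 10x⁶ − 35x⁵. Remainder: 4x⁵ − 16x⁴ − 5x³ + 26x² + 58x − 7.
Step 2: lead(4x⁵ − 16x⁴ − 5x³ + 26x² + 58x − 7) ÷ lead(D) = 4x⁵ ÷ −2x = −2x⁴. Subtract (−2x⁴)·D = 4x⁵ − 14x⁴. Remainder: −2x⁴ − 5x³ + 26x² + 58x − 7.
Step 3: lead(−2x⁴ − 5x³ + 26x² + 58x − 7) ÷ lead(D) = −2x⁴ ÷ −2x = x³. Subtract (x³)·D = −2x⁴ + 7x³. Remainder: −12x³ + 26x² + 58x − 7.
Step 4: lead(−12x³ + 26x² + 58x − 7) ÷ lead(D) = −12x³ ÷ −2x = 6x². Subtract (6x²)·D = −12x³ + 42x². Remainder: −16x² + 58x − 7.
Step 5: lead(−16x² + 58x − 7) ÷ lead(D) = −16x² ÷ −2x = 8x. Subtract (8x)·D = −16x² + 56x. Remainder: 2x − 7.
Step 6: lead(2x − 7) ÷ lead(D) = 2x ÷ −2x = −1. Subtract (−1)·D = 2x − 7. Remainder: 0.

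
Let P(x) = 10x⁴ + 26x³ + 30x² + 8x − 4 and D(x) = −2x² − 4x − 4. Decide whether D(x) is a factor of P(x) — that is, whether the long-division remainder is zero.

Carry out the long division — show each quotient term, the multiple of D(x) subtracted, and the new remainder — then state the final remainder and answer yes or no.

R(x) = 0, so D(x) is a factor of P(x). yes

Step 1: lead(10x⁴ + 26x³ + 30x² + 8x − 4) ÷ lead(D) = 10x⁴ ÷ −2x² = −5x². Subtract (−5x²)·D = 10x⁴ + 20x³ + 20x². Remainder: 6x³ + 10x² + 8x − 4.
Step 2: lead(6x³ + 10x² + 8x − 4) ÷ lead(D) = 6x³ ÷ −2x² = −3x. Subtract (−3x)·D = 6x³ + 12x² + 12x. Remainder: −2x² − 4x − 4.
Step 3: lead(−2x² − 4x − 4) ÷ lead(D) = −2x² ÷ −2x² = 1. Subtract (1)·D = −2x² − 4x − 4. Remainder: 0.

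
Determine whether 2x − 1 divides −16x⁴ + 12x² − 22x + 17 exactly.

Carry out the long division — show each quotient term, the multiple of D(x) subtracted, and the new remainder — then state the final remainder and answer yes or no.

Step 1: lead(−16x⁴ + 12x² − 22x + 17) ÷ lead(D) = −16x⁴ ÷ 2x = −8x³. Subtract (−8x³)·D = −16x⁴ + 8x³. Remainder: −8x³ + 12x² − 22x + 17.
Step 2: lead(−8x³ + 12x² − 22x + 17) ÷ lead(D) = −8x³ ÷ 2x = −4x². Subtract (−4x²)·D = −8x³ + 4x². Remainder: 8x² − 22x + 17.
Step 3: lead(8x² − 22x + 17) ÷ lead(D) = 8x² ÷ 2x = 4x. Subtract (4x)·D = 8x² − 4x. Remainder: −18x + 17.
Step 4: lead(−18x + 17) ÷ lead(D) = −18x ÷ 2x = −9. Subtract (−9)·D = −18x + 9. Remainder: 8.

R(x) = 8, so D(x) is not a factor of P(x). no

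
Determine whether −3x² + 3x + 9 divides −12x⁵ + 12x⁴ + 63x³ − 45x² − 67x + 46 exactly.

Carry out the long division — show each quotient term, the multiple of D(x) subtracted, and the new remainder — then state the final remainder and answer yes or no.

Step 1: lead(−12x⁵ + 12x⁴ + 63x³ − 45x² − 67x + 46) ÷ lead(D) = −12x⁵ ÷ −3x² = 4x³. Subtract (4x³)·D = −12x⁵ + 12x⁴ + 36x³. Remainder: 27x³ − 45x² − 67x + 46.
Step 2: lead(27x³ − 45x² − 67x + 46) ÷ lead(D) = 27x³ ÷ −3x² = −9x. Subtract (−9x)·D = 27x³ − 27x² − 81x. Remainder: −18x² + 14x + 46.
Step 3: lead(−18x² + 14x + 46) ÷ lead(D) = −18x² ÷ −3x² = 6. Subtract (6)·D = −18x² + 18x + 54. Remainder: −4x − 8.

R(x) = −4x − 8, so D(x) is not a factor of P(x). no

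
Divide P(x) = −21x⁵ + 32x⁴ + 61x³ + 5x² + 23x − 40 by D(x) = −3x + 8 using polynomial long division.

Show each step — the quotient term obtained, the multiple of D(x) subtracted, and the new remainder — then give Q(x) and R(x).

Q(x) = 7x⁴ + 8x³ + x² + x − 5; R(x) = 0

Step 1: lead(−21x⁵ + 32x⁴ + 61x³ + 5x² + 23x − 40) ÷ lead(D) = −21x⁵ ÷ −3x = 7x⁴. Subtract (7x⁴)·D = −21x⁵ + 56x⁴. Remainder: −24x⁴ + 61x³ + 5x² + 23x − 40.
Step 2: lead(−24x⁴ + 61x³ + 5x² + 23x − 40) ÷ lead(D) = −24x⁴ ÷ −3x = 8x³. Subtract (8x³)·D = −24x⁴ + 64x³. Remainder: −3x³ + 5x² + 23x − 40.
Step 3: lead(−3x³ + 5x² + 23x − 40) ÷ lead(D) = −3x³ ÷ −3x = x². Subtract (x²)·D = −3x³ + 8x². Remainder: −3x² + 23x − 40.
Step 4: lead(−3x² + 23x − 40) ÷ lead(D) = −3x² ÷ −3x = x. Subtract (x)·D = −3x² + 8x. Remainder: 15x − 40.
Step 5: lead(15x − 40) ÷ lead(D) = 15x ÷ −3x = −5. Subtract (−5)·D = 15x − 40. Remainder: 0.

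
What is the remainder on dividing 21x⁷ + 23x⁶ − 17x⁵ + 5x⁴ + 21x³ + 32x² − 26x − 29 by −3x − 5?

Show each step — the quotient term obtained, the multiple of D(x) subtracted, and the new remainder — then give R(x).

Step 1: lead(21x⁷ + 23x⁶ − 17x⁵ + 5x⁴ + 21x³ + 32x² − 26x − 29) ÷ lead(D) = 21x⁷ ÷ −3x = −7x⁶. Subtract (−7x⁶)·D = 21x⁷ + 35x⁶. Remainder: −12x⁶ − 17x⁵ + 5x⁴ + 21x³ + 32x² − 26x − 29.
Step 2: lead(−12x⁶ − 17x⁵ + 5x⁴ + 21x³ + 32x² − 26x − 29) ÷ lead(D) = −12x⁶ ÷ −3x = 4x⁵. Subtract (4x⁵)·D = −12x⁶ − 20x⁵. Remainder: 3x⁵ + 5x⁴ + 21x³ + 32x² − 26x − 29.
Step 3: lead(3x⁵ + 5x⁴ + 21x³ + 32x² − 26x − 29) ÷ lead(D) = 3x⁵ ÷ −3x = −x⁴. Subtract (−x⁴)·D = 3x⁵ + 5x⁴. Remainder: 21x³ + 32x² − 26x − 29.
Step 4: lead(21x³ + 32x² − 26x − 29) ÷ lead(D) = 21x³ ÷ −3x = −7x². Subtract (−7x²)·D = 21x³ + 35x². Remainder: −3x² − 26x − 29.
Step 5: lead(−3x² − 26x − 29) ÷ lead(D) = −3x² ÷ −3x = x. Subtract (x)·D = −3x² − 5x. Remainder: −21x − 29.
Step 6: lead(−21x − 29) ÷ lead(D) = −21x ÷ −3x = 7. Subtract (7)·D = −21x − 35. Remainder: 6.

R(x) = 6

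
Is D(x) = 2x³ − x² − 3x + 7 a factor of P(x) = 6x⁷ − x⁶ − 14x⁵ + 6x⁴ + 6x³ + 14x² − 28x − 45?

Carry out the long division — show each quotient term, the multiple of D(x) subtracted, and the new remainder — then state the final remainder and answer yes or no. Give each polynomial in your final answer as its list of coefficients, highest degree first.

R = [4], so D(x) is not a factor of P(x). no

Step 1: lead(6x⁷ − x⁶ − 14x⁵ + 6x⁴ + 6x³ + 14x² − 28x − 45) ÷ lead(D) = 6x⁷ ÷ 2x³ = 3x⁴. Subtract (3x⁴)·D = 6x⁷ − 3x⁶ − 9x⁵ + 21x⁴. Remainder: 2x⁶ − 5x⁵ − 15x⁴ + 6x³ + 14x² − 28x − 45.
Step 2: lead(2x⁶ − 5x⁵ − 15x⁴ + 6x³ + 14x² − 28x − 45) ÷ lead(D) = 2x⁶ ÷ 2x³ = x³. Subtract (x³)·D = 2x⁶ − x⁵ − 3x⁴ + 7x³. Remainder: −4x⁵ − 12x⁴ − x³ + 14x² − 28x − 45.
Step 3: lead(−4x⁵ − 12x⁴ − x³ + 14x² − 28x − 45) ÷ lead(D) = −4x⁵ ÷ 2x³ = −2x². Subtract (−2x²)·D = −4x⁵ + 2x⁴ + 6x³ − 14x². Remainder: −14x⁴ − 7x³ + 28x² − 28x − 45.
Step 4: lead(−14x⁴ − 7x³ + 28x² − 28x − 45) ÷ lead(D) = −14x⁴ ÷ 2x³ = −7x. Subtract (−7x)·D = −14x⁴ + 7x³ + 21x² − 49x. Remainder: −14x³ + 7x² + 21x − 45.
Step 5: lead(−14x³ + 7x² + 21x − 45) ÷ lead(D) = −14x³ ÷ 2x³ = −7. Subtract (−7)·D = −14x³ + 7x² + 21x − 49. Remainder: 4.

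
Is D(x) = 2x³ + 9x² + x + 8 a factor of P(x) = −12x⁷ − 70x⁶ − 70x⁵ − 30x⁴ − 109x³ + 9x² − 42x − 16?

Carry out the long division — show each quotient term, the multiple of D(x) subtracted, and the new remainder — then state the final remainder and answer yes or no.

Step 1: lead(−12x⁷ − 70x⁶ − 70x⁵ − 30x⁴ − 109x³ + 9x² − 42x − 16) ÷ lead(D) = −12x⁷ ÷ 2x³ = −6x⁴. Subtract (−6x⁴)·D = −12x⁷ − 54x⁶ − 6x⁵ − 48x⁴. Remainder: −16x⁶ − 64x⁵ + 18x⁴ − 109x³ + 9x² − 42x − 16.
Step 2: lead(−16x⁶ − 64x⁵ + 18x⁴ − 109x³ + 9x² − 42x − 16) ÷ lead(D) = −16x⁶ ÷ 2x³ = −8x³. Subtract (−8x³)·D = −16x⁶ − 72x⁵ − 8x⁴ − 64x³. Remainder: 8x⁵ + 26x⁴ − 45x³ + 9x² − 42x − 16.
Step 3: lead(8x⁵ + 26x⁴ − 45x³ + 9x² − 42x − 16) ÷ lead(D) = 8x⁵ ÷ 2x³ = 4x². Subtract (4x²)·D = 8x⁵ + 36x⁴ + 4x³ + 32x². Remainder: −10x⁴ − 49x³ − 23x² − 42x − 16.
Step 4: lead(−10x⁴ − 49x³ − 23x² − 42x − 16) ÷ lead(D) = −10x⁴ ÷ 2x³ = −5x. Subtract (−5x)·D = −10x⁴ − 45x³ − 5x² − 40x. Remainder: −4x³ − 18x² − 2x − 16.
Step 5: lead(−4x³ − 18x² − 2x − 16) ÷ lead(D) = −4x³ ÷ 2x³ = −2. Subtract (−2)·D = −4x³ − 18x² − 2x − 16. Remainder: 0.

R(x) = 0, so D(x) is a factor of P(x). yes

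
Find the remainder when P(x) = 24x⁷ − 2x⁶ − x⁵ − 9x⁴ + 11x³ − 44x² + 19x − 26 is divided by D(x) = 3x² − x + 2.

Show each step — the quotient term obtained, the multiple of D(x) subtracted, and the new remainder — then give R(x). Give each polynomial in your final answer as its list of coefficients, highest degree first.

Step 1: lead(24x⁷ − 2x⁶ − x⁵ − 9x⁴ + 11x³ − 44x² + 19x − 26) ÷ lead(D) = 24x⁷ ÷ 3x² = 8x⁵. Subtract (8x⁵)·D = 24x⁷ − 8x⁶ + 16x⁵. Remainder: 6x⁶ − 17x⁵ − 9x⁴ + 11x³ − 44x² + 19x − 26.
Step 2: lead(6x⁶ − 17x⁵ − 9x⁴ + 11x³ − 44x² + 19x − 26) ÷ lead(D) = 6x⁶ ÷ 3x² = 2x⁴. Subtract (2x⁴)·D = 6x⁶ − 2x⁵ + 4x⁴. Remainder: −15x⁵ − 13x⁴ + 11x³ − 44x² + 19x − 26.
Step 3: lead(−15x⁵ − 13x⁴ + 11x³ − 44x² + 19x − 26) ÷ lead(D) = −15x⁵ ÷ 3x² = −5x³. Subtract (−5x³)·D = −15x⁵ + 5x⁴ − 10x³. Remainder: −18x⁴ + 21x³ − 44x² + 19x − 26.
Step 4: lead(−18x⁴ + 21x³ − 44x² + 19x − 26) ÷ lead(D) = −18x⁴ ÷ 3x² = −6x². Subtract (−6x²)·D = −18x⁴ + 6x³ − 12x². Remainder: 15x³ − 32x² + 19x − 26.
Step 5: lead(15x³ − 32x² + 19x − 26) ÷ lead(D) = 15x³ ÷ 3x² = 5x. Subtract (5x)·D = 15x³ − 5x² + 10x. Remainder: −27x² + 9x − 26.
Step 6: lead(−27x² + 9x − 26) ÷ lead(D) = −27x² ÷ 3x² = −9. Subtract (−9)·D = −27x² + 9x − 18. Remainder: −8.

R = [-8]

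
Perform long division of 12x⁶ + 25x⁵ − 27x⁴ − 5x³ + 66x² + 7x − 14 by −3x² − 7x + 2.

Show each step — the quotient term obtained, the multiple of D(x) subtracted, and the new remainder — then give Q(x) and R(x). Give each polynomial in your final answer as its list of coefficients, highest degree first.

Q = [-4, 1, 4, -7, -3]; R = [-8]

Step 1: lead(12x⁶ + 25x⁵ − 27x⁴ − 5x³ + 66x² + 7x − 14) ÷ lead(D) = 12x⁶ ÷ −3x² = −4x⁴. Subtract (−4x⁴)·D = 12x⁶ + 28x⁵ − 8x⁴. Remainder: −3x⁵ − 19x⁴ − 5x³ + 66x² + 7x − 14.
Step 2: lead(−3x⁵ − 19x⁴ − 5x³ + 66x² + 7x − 14) ÷ lead(D) = −3x⁵ ÷ −3x² = x³. Subtract (x³)·D = −3x⁵ − 7x⁴ + 2x³. Remainder: −12x⁴ − 7x³ + 66x² + 7x − 14.
Step 3: lead(−12x⁴ − 7x³ + 66x² + 7x − 14) ÷ lead(D) = −12x⁴ ÷ −3x² = 4x². Subtract (4x²)·D = −12x⁴ − 28x³ + 8x². Remainder: 21x³ + 58x² + 7x − 14.
Step 4: lead(21x³ + 58x² + 7x − 14) ÷ lead(D) = 21x³ ÷ −3x² = −7x. Subtract (−7x)·D = 21x³ + 49x² − 14x. Remainder: 9x² + 21x − 14.
Step 5: lead(9x² + 21x − 14) ÷ lead(D) = 9x² ÷ −3x² = −3. Subtract (−3)·D = 9x² + 21x − 6. Remainder: −8.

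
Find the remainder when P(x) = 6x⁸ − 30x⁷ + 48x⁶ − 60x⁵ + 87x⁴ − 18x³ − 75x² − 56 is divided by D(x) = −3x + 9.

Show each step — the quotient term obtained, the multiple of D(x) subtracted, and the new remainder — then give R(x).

R(x) = −2

Step 1: lead(6x⁸ − 30x⁷ + 48x⁶ − 60x⁵ + 87x⁴ − 18x³ − 75x² − 56) ÷ lead(D) = 6x⁸ ÷ −3x = −2x⁷. Subtract (−2x⁷)·D = 6x⁸ − 18x⁷. Remainder: −12x⁷ + 48x⁶ − 60x⁵ + 87x⁴ − 18x³ − 75x² − 56.
Step 2: lead(−12x⁷ + 48x⁶ − 60x⁵ + 87x⁴ − 18x³ − 75x² − 56) ÷ lead(D) = −12x⁷ ÷ −3x = 4x⁶. Subtract (4x⁶)·D = −12x⁷ + 36x⁶. Remainder: 12x⁶ − 60x⁵ + 87x⁴ − 18x³ − 75x² − 56.
Step 3: lead(12x⁶ − 60x⁵ + 87x⁴ − 18x³ − 75x² − 56) ÷ lead(D) = 12x⁶ ÷ −3x = −4x⁵. Subtract (−4x⁵)·D = 12x⁶ − 36x⁵. Remainder: −24x⁵ + 87x⁴ − 18x³ − 75x² − 56.
Step 4: lead(−24x⁵ + 87x⁴ − 18x³ − 75x² − 56) ÷ lead(D) = −24x⁵ ÷ −3x = 8x⁴. Subtract (8x⁴)·D = −24x⁵ + 72x⁴. Remainder: 15x⁴ − 18x³ − 75x² − 56.
Step 5: lead(15x⁴ − 18x³ − 75x² − 56) ÷ lead(D) = 15x⁴ ÷ −3x = −5x³. Subtract (−5x³)·D = 15x⁴ − 45x³. Remainder: 27x³ − 75x² − 56.
Step 6: lead(27x³ − 75x² − 56) ÷ lead(D) = 27x³ ÷ −3x = −9x². Subtract (−9x²)·D = 27x³ − 81x². Remainder: 6x² − 56.
Step 7: lead(6x² − 56) ÷ lead(D) = 6x² ÷ −3x = −2x. Subtract (−2x)·D = 6x² − 18x. Remainder: 18x − 56.
Step 8: lead(18x − 56) ÷ lead(D) = 18x ÷ −3x = −6. Subtract (−6)·D = 18x − 54. Remainder: −2.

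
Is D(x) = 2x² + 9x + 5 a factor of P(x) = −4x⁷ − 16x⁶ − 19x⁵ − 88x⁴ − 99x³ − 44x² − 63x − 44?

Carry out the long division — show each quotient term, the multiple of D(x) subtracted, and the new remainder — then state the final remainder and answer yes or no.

R(x) = −9, so D(x) is not a factor of P(x). no

Step 1: lead(−4x⁷ − 16x⁶ − 19x⁵ − 88x⁴ − 99x³ − 44x² − 63x − 44) ÷ lead(D) = −4x⁷ ÷ 2x² = −2x⁵. Subtract (−2x⁵)·D = −4x⁷ − 18x⁶ − 10x⁵. Remainder: 2x⁶ − 9x⁵ − 88x⁴ − 99x³ − 44x² − 63x − 44.
Step 2: lead(2x⁶ − 9x⁵ − 88x⁴ − 99x³ − 44x² − 63x − 44) ÷ lead(D) = 2x⁶ ÷ 2x² = x⁴. Subtract (x⁴)·D = 2x⁶ + 9x⁵ + 5x⁴. Remainder: −18x⁵ − 93x⁴ − 99x³ − 44x² − 63x − 44.
Step 3: lead(−18x⁵ − 93x⁴ − 99x³ − 44x² − 63x − 44) ÷ lead(D) = −18x⁵ ÷ 2x² = −9x³. Subtract (−9x³)·D = −18x⁵ − 81x⁴ − 45x³. Remainder: −12x⁴ − 54x³ − 44x² − 63x − 44.
Step 4: lead(−12x⁴ − 54x³ − 44x² − 63x − 44) ÷ lead(D) = −12x⁴ ÷ 2x² = −6x². Subtract (−6x²)·D = −12x⁴ − 54x³ − 30x². Remainder: −14x² − 63x − 44.
Step 5: lead(−14x² − 63x − 44) ÷ lead(D) = −14x² ÷ 2x² = −7. Subtract (−7)·D = −14x² − 63x − 35. Remainder: −9.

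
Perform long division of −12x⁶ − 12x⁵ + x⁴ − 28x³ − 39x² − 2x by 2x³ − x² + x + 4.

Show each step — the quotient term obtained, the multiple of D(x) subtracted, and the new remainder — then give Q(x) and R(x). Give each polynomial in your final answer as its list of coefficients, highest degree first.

Q = [-6, -9, -1, 2]; R = [-8]

Step 1: lead(−12x⁶ − 12x⁵ + x⁴ − 28x³ − 39x² − 2x) ÷ lead(D) = −12x⁶ ÷ 2x³ = −6x³. Subtract (−6x³)·D = −12x⁶ + 6x⁵ − 6x⁴ − 24x³. Remainder: −18x⁵ + 7x⁴ − 4x³ − 39x² − 2x.
Step 2: lead(−18x⁵ + 7x⁴ − 4x³ − 39x² − 2x) ÷ lead(D) = −18x⁵ ÷ 2x³ = −9x². Subtract (−9x²)·D = −18x⁵ + 9x⁴ − 9x³ − 36x². Remainder: −2x⁴ + 5x³ − 3x² − 2x.
Step 3: lead(−2x⁴ + 5x³ − 3x² − 2x) ÷ lead(D) = −2x⁴ ÷ 2x³ = −x. Subtract (−x)·D = −2x⁴ + x³ − x² − 4x. Remainder: 4x³ − 2x² + 2x.
Step 4: lead(4x³ − 2x² + 2x) ÷ lead(D) = 4x³ ÷ 2x³ = 2. Subtract (2)·D = 4x³ − 2x² + 2x + 8. Remainder: −8.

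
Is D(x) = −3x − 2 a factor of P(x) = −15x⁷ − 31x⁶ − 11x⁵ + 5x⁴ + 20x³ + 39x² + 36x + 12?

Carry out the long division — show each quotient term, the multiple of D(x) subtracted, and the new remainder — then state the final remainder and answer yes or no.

R(x) = 0, so D(x) is a factor of P(x). yes

Step 1: lead(−15x⁷ − 31x⁶ − 11x⁵ + 5x⁴ + 20x³ + 39x² + 36x + 12) ÷ lead(D) = −15x⁷ ÷ −3x = 5x⁶. Subtract (5x⁶)·D = −15x⁷ − 10x⁶. Remainder: −21x⁶ − 11x⁵ + 5x⁴ + 20x³ + 39x² + 36x + 12.
Step 2: lead(−21x⁶ − 11x⁵ + 5x⁴ + 20x³ + 39x² + 36x + 12) ÷ lead(D) = −21x⁶ ÷ −3x = 7x⁵. Subtract (7x⁵)·D = −21x⁶ − 14x⁵. Remainder: 3x⁵ + 5x⁴ + 20x³ + 39x² + 36x + 12.
Step 3: lead(3x⁵ + 5x⁴ + 20x³ + 39x² + 36x + 12) ÷ lead(D) = 3x⁵ ÷ −3x = −x⁴. Subtract (−x⁴)·D = 3x⁵ + 2x⁴. Remainder: 3x⁴ + 20x³ + 39x² + 36x + 12.
Step 4: lead(3x⁴ + 20x³ + 39x² + 36x + 12) ÷ lead(D) = 3x⁴ ÷ −3x = −x³. Subtract (−x³)·D = 3x⁴ + 2x³. Remainder: 18x³ + 39x² + 36x + 12.
Step 5: lead(18x³ + 39x² + 36x + 12) ÷ lead(D) = 18x³ ÷ −3x = −6x². Subtract (−6x²)·D = 18x³ + 12x². Remainder: 27x² + 36x + 12.
Step 6: lead(27x² + 36x + 12) ÷ lead(D) = 27x² ÷ −3x = −9x. Subtract (−9x)·D = 27x² + 18x. Remainder: 18x + 12.
Step 7: lead(18x + 12) ÷ lead(D) = 18x ÷ −3x = −6. Subtract (−6)·D = 18x + 12. Remainder: 0.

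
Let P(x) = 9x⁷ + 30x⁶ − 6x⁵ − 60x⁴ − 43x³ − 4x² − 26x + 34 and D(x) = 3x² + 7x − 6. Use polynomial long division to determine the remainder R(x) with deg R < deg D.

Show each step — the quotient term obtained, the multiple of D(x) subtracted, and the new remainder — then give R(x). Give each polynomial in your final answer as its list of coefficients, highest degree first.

Step 1: lead(9x⁷ + 30x⁶ − 6x⁵ − 60x⁴ − 43x³ − 4x² − 26x + 34) ÷ lead(D) = 9x⁷ ÷ 3x² = 3x⁵. Subtract (3x⁵)·D = 9x⁷ + 21x⁶ − 18x⁵. Remainder: 9x⁶ + 12x⁵ − 60x⁴ − 43x³ − 4x² − 26x + 34.
Step 2: lead(9x⁶ + 12x⁵ − 60x⁴ − 43x³ − 4x² − 26x + 34) ÷ lead(D) = 9x⁶ ÷ 3x² = 3x⁴. Subtract (3x⁴)·D = 9x⁶ + 21x⁵ − 18x⁴. Remainder: −9x⁵ − 42x⁴ − 43x³ − 4x² − 26x + 34.
Step 3: lead(−9x⁵ − 42x⁴ − 43x³ − 4x² − 26x + 34) ÷ lead(D) = −9x⁵ ÷ 3x² = −3x³. Subtract (−3x³)·D = −9x⁵ − 21x⁴ + 18x³. Remainder: −21x⁴ − 61x³ − 4x² − 26x + 34.
Step 4: lead(−21x⁴ − 61x³ − 4x² − 26x + 34) ÷ lead(D) = −21x⁴ ÷ 3x² = −7x². Subtract (−7x²)·D = −21x⁴ − 49x³ + 42x². Remainder: −12x³ − 46x² − 26x + 34.
Step 5: lead(−12x³ − 46x² − 26x + 34) ÷ lead(D) = −12x³ ÷ 3x² = −4x. Subtract (−4x)·D = −12x³ − 28x² + 24x. Remainder: −18x² − 50x + 34.
Step 6: lead(−18x² − 50x + 34) ÷ lead(D) = −18x² ÷ 3x² = −6. Subtract (−6)·D = −18x² − 42x + 36. Remainder: −8x − 2.

R = [-8, -2]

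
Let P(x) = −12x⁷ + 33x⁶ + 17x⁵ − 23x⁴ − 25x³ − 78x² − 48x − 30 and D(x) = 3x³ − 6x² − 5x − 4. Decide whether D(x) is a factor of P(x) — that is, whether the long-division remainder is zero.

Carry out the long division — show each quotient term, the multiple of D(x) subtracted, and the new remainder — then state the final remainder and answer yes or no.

R(x) = 2, so D(x) is not a factor of P(x). no

Step 1: lead(−12x⁷ + 33x⁶ + 17x⁵ − 23x⁴ − 25x³ − 78x² − 48x − 30) ÷ lead(D) = −12x⁷ ÷ 3x³ = −4x⁴. Subtract (−4x⁴)·D = −12x⁷ + 24x⁶ + 20x⁵ + 16x⁴. Remainder: 9x⁶ − 3x⁵ − 39x⁴ − 25x³ − 78x² − 48x − 30.
Step 2: lead(9x⁶ − 3x⁵ − 39x⁴ − 25x³ − 78x² − 48x − 30) ÷ lead(D) = 9x⁶ ÷ 3x³ = 3x³. Subtract (3x³)·D = 9x⁶ − 18x⁵ − 15x⁴ − 12x³. Remainder: 15x⁵ − 24x⁴ − 13x³ − 78x² − 48x − 30.
Step 3: lead(15x⁵ − 24x⁴ − 13x³ − 78x² − 48x − 30) ÷ lead(D) = 15x⁵ ÷ 3x³ = 5x². Subtract (5x²)·D = 15x⁵ − 30x⁴ − 25x³ − 20x². Remainder: 6x⁴ + 12x³ − 58x² − 48x − 30.
Step 4: lead(6x⁴ + 12x³ − 58x² − 48x − 30) ÷ lead(D) = 6x⁴ ÷ 3x³ = 2x. Subtract (2x)·D = 6x⁴ − 12x³ − 10x² − 8x. Remainder: 24x³ − 48x² − 40x − 30.
Step 5: lead(24x³ − 48x² − 40x − 30) ÷ lead(D) = 24x³ ÷ 3x³ = 8. Subtract (8)·D = 24x³ − 48x² − 40x − 32. Remainder: 2.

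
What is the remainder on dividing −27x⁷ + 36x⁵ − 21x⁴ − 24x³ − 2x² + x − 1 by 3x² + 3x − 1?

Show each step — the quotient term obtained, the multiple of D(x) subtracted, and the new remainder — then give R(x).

Step 1: lead(−27x⁷ + 36x⁵ − 21x⁴ − 24x³ − 2x² + x − 1) ÷ lead(D) = −27x⁷ ÷ 3x² = −9x⁵. Subtract (−9x⁵)·D = −27x⁷ − 27x⁶ + 9x⁵. Remainder: 27x⁶ + 27x⁵ − 21x⁴ − 24x³ − 2x² + x − 1.
Step 2: lead(27x⁶ + 27x⁵ − 21x⁴ − 24x³ − 2x² + x − 1) ÷ lead(D) = 27x⁶ ÷ 3x² = 9x⁴. Subtract (9x⁴)·D = 27x⁶ + 27x⁵ − 9x⁴. Remainder: −12x⁴ − 24x³ − 2x² + x − 1.
Step 3: lead(−12x⁴ − 24x³ − 2x² + x − 1) ÷ lead(D) = −12x⁴ ÷ 3x² = −4x². Subtract (−4x²)·D = −12x⁴ − 12x³ + 4x². Remainder: −12x³ − 6x² + x − 1.
Step 4: lead(−12x³ − 6x² + x − 1) ÷ lead(D) = −12x³ ÷ 3x² = −4x. Subtract (−4x)·D = −12x³ − 12x² + 4x. Remainder: 6x² − 3x − 1.
Step 5: lead(6x² − 3x − 1) ÷ lead(D) = 6x² ÷ 3x² = 2. Subtract (2)·D = 6x² + 6x − 2. Remainder: −9x + 1.

R(x) = −9x + 1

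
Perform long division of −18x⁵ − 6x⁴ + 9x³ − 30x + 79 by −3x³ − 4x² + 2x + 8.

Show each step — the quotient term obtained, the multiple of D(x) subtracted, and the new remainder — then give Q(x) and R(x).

Q(x) = 6x² − 6x + 9; R(x) = 7

Step 1: lead(−18x⁵ − 6x⁴ + 9x³ − 30x + 79) ÷ lead(D) = −18x⁵ ÷ −3x³ = 6x². Subtract (6x²)·D = −18x⁵ − 24x⁴ + 12x³ + 48x². Remainder: 18x⁴ − 3x³ − 48x² − 30x + 79.
Step 2: lead(18x⁴ − 3x³ − 48x² − 30x + 79) ÷ lead(D) = 18x⁴ ÷ −3x³ = −6x. Subtract (−6x)·D = 18x⁴ + 24x³ − 12x² − 48x. Remainder: −27x³ − 36x² + 18x + 79.
Step 3: lead(−27x³ − 36x² + 18x + 79) ÷ lead(D) = −27x³ ÷ −3x³ = 9. Subtract (9)·D = −27x³ − 36x² + 18x + 72. Remainder: 7.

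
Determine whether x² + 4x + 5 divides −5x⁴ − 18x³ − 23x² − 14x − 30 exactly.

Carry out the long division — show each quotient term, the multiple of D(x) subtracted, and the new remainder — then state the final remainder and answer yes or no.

Step 1: lead(−5x⁴ − 18x³ − 23x² − 14x − 30) ÷ lead(D) = −5x⁴ ÷ x² = −5x². Subtract (−5x²)·D = −5x⁴ − 20x³ − 25x². Remainder: 2x³ + 2x² − 14x − 30.
Step 2: lead(2x³ + 2x² − 14x − 30) ÷ lead(D) = 2x³ ÷ x² = 2x. Subtract (2x)·D = 2x³ + 8x² + 10x. Remainder: −6x² − 24x − 30.
Step 3: lead(−6x² − 24x − 30) ÷ lead(D) = −6x² ÷ x² = −6. Subtract (−6)·D = −6x² − 24x − 30. Remainder: 0.

R(x) = 0, so D(x) is a factor of P(x). yes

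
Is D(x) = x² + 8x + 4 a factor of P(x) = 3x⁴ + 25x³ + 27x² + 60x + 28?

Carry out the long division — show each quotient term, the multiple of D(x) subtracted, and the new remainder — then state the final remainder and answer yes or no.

R(x) = 0, so D(x) is a factor of P(x). yes

Step 1: lead(3x⁴ + 25x³ + 27x² + 60x + 28) ÷ lead(D) = 3x⁴ ÷ x² = 3x². Subtract (3x²)·D = 3x⁴ + 24x³ + 12x². Remainder: x³ + 15x² + 60x + 28.
Step 2: lead(x³ + 15x² + 60x + 28) ÷ lead(D) = x³ ÷ x² = x. Subtract (x)·D = x³ + 8x² + 4x. Remainder: 7x² + 56x + 28.
Step 3: lead(7x² + 56x + 28) ÷ lead(D) = 7x² ÷ x² = 7. Subtract (7)·D = 7x² + 56x + 28. Remainder: 0.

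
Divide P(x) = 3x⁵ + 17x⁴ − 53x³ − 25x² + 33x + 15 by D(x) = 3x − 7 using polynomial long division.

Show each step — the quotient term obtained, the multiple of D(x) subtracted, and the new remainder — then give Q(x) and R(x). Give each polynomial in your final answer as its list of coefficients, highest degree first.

Step 1: lead(3x⁵ + 17x⁴ − 53x³ − 25x² + 33x + 15) ÷ lead(D) = 3x⁵ ÷ 3x = x⁴. Subtract (x⁴)·D = 3x⁵ − 7x⁴. Remainder: 24x⁴ − 53x³ − 25x² + 33x + 15.
Step 2: lead(24x⁴ − 53x³ − 25x² + 33x + 15) ÷ lead(D) = 24x⁴ ÷ 3x = 8x³. Subtract (8x³)·D = 24x⁴ − 56x³. Remainder: 3x³ − 25x² + 33x + 15.
Step 3: lead(3x³ − 25x² + 33x + 15) ÷ lead(D) = 3x³ ÷ 3x = x². Subtract (x²)·D = 3x³ − 7x². Remainder: −18x² + 33x + 15.
Step 4: lead(−18x² + 33x + 15) ÷ lead(D) = −18x² ÷ 3x = −6x. Subtract (−6x)·D = −18x² + 42x. Remainder: −9x + 15.
Step 5: lead(−9x + 15) ÷ lead(D) = −9x ÷ 3x = −3. Subtract (−3)·D = −9x + 21. Remainder: −6.

Q = [1, 8, 1, -6, -3]; R = [-6]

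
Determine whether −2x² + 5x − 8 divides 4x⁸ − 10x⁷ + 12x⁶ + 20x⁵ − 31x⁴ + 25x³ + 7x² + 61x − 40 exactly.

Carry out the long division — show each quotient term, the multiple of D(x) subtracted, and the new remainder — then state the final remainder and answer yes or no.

Step 1: lead(4x⁸ − 10x⁷ + 12x⁶ + 20x⁵ − 31x⁴ + 25x³ + 7x² + 61x − 40) ÷ lead(D) = 4x⁸ ÷ −2x² = −2x⁶. Subtract (−2x⁶)·D = 4x⁸ − 10x⁷ + 16x⁶. Remainder: −4x⁶ + 20x⁵ − 31x⁴ + 25x³ + 7x² + 61x − 40.
Step 2: lead(−4x⁶ + 20x⁵ − 31x⁴ + 25x³ + 7x² + 61x − 40) ÷ lead(D) = −4x⁶ ÷ −2x² = 2x⁴. Subtract (2x⁴)·D = −4x⁶ + 10x⁵ − 16x⁴. Remainder: 10x⁵ − 15x⁴ + 25x³ + 7x² + 61x − 40.
Step 3: lead(10x⁵ − 15x⁴ + 25x³ + 7x² + 61x − 40) ÷ lead(D) = 10x⁵ ÷ −2x² = −5x³. Subtract (−5x³)·D = 10x⁵ − 25x⁴ + 40x³. Remainder: 10x⁴ − 15x³ + 7x² + 61x − 40.
Step 4: lead(10x⁴ − 15x³ + 7x² + 61x − 40) ÷ lead(D) = 10x⁴ ÷ −2x² = −5x². Subtract (−5x²)·D = 10x⁴ − 25x³ + 40x². Remainder: 10x³ − 33x² + 61x − 40.
Step 5: lead(10x³ − 33x² + 61x − 40) ÷ lead(D) = 10x³ ÷ −2x² = −5x. Subtract (−5x)·D = 10x³ − 25x² + 40x. Remainder: −8x² + 21x − 40.
Step 6: lead(−8x² + 21x − 40) ÷ lead(D) = −8x² ÷ −2x² = 4. Subtract (4)·D = −8x² + 20x − 32. Remainder: x − 8.

R(x) = x − 8, so D(x) is not a factor of P(x). no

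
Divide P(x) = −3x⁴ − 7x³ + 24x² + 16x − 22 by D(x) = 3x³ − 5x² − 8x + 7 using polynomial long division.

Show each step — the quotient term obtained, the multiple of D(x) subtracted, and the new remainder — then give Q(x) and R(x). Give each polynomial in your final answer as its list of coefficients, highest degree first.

Step 1: lead(−3x⁴ − 7x³ + 24x² + 16x − 22) ÷ lead(D) = −3x⁴ ÷ 3x³ = −x. Subtract (−x)·D = −3x⁴ + 5x³ + 8x² − 7x. Remainder: −12x³ + 16x² + 23x − 22.
Step 2: lead(−12x³ + 16x² + 23x − 22) ÷ lead(D) = −12x³ ÷ 3x³ = −4. Subtract (−4)·D = −12x³ + 20x² + 32x − 28. Remainder: −4x² − 9x + 6.

Q = [-1, -4]; R = [-4, -9, 6]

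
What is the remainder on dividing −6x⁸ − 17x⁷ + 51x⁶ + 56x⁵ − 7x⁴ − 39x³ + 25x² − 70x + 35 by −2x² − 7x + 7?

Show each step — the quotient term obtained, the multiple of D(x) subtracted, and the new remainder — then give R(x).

Step 1: lead(−6x⁸ − 17x⁷ + 51x⁶ + 56x⁵ − 7x⁴ − 39x³ + 25x² − 70x + 35) ÷ lead(D) = −6x⁸ ÷ −2x² = 3x⁶. Subtract (3x⁶)·D = −6x⁸ − 21x⁷ + 21x⁶. Remainder: 4x⁷ + 30x⁶ + 56x⁵ − 7x⁴ − 39x³ + 25x² − 70x + 35.
Step 2: lead(4x⁷ + 30x⁶ + 56x⁵ − 7x⁴ − 39x³ + 25x² − 70x + 35) ÷ lead(D) = 4x⁷ ÷ −2x² = −2x⁵. Subtract (−2x⁵)·D = 4x⁷ + 14x⁶ − 14x⁵. Remainder: 16x⁶ + 70x⁵ − 7x⁴ − 39x³ + 25x² − 70x + 35.
Step 3: lead(16x⁶ + 70x⁵ − 7x⁴ − 39x³ + 25x² − 70x + 35) ÷ lead(D) = 16x⁶ ÷ −2x² = −8x⁴. Subtract (−8x⁴)·D = 16x⁶ + 56x⁵ − 56x⁴. Remainder: 14x⁵ + 49x⁴ − 39x³ + 25x² − 70x + 35.
Step 4: lead(14x⁵ + 49x⁴ − 39x³ + 25x² − 70x + 35) ÷ lead(D) = 14x⁵ ÷ −2x² = −7x³. Subtract (−7x³)·D = 14x⁵ + 49x⁴ − 49x³. Remainder: 10x³ + 25x² − 70x + 35.
Step 5: lead(10x³ + 25x² − 70x + 35) ÷ lead(D) = 10x³ ÷ −2x² = −5x. Subtract (−5x)·D = 10x³ + 35x² − 35x. Remainder: −10x² − 35x + 35.
Step 6: lead(−10x² − 35x + 35) ÷ lead(D) = −10x² ÷ −2x² = 5. Subtract (5)·D = −10x² − 35x + 35. Remainder: 0.

R(x) = 0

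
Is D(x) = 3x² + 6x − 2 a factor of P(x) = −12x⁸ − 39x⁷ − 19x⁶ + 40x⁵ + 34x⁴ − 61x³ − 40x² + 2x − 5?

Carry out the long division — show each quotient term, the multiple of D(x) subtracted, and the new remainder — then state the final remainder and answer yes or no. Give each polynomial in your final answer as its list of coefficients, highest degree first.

Step 1: lead(−12x⁸ − 39x⁷ − 19x⁶ + 40x⁵ + 34x⁴ − 61x³ − 40x² + 2x − 5) ÷ lead(D) = −12x⁸ ÷ 3x² = −4x⁶. Subtract (−4x⁶)·D = −12x⁸ − 24x⁷ + 8x⁶. Remainder: −15x⁷ − 27x⁶ + 40x⁵ + 34x⁴ − 61x³ − 40x² + 2x − 5.
Step 2: lead(−15x⁷ − 27x⁶ + 40x⁵ + 34x⁴ − 61x³ − 40x² + 2x − 5) ÷ lead(D) = −15x⁷ ÷ 3x² = −5x⁵. Subtract (−5x⁵)·D = −15x⁷ − 30x⁶ + 10x⁵. Remainder: 3x⁶ + 30x⁵ + 34x⁴ − 61x³ − 40x² + 2x − 5.
Step 3: lead(3x⁶ + 30x⁵ + 34x⁴ − 61x³ − 40x² + 2x − 5) ÷ lead(D) = 3x⁶ ÷ 3x² = x⁴. Subtract (x⁴)·D = 3x⁶ + 6x⁵ − 2x⁴. Remainder: 24x⁵ + 36x⁴ − 61x³ − 40x² + 2x − 5.
Step 4: lead(24x⁵ + 36x⁴ − 61x³ − 40x² + 2x − 5) ÷ lead(D) = 24x⁵ ÷ 3x² = 8x³. Subtract (8x³)·D = 24x⁵ + 48x⁴ − 16x³. Remainder: −12x⁴ − 45x³ − 40x² + 2x − 5.
Step 5: lead(−12x⁴ − 45x³ − 40x² + 2x − 5) ÷ lead(D) = −12x⁴ ÷ 3x² = −4x². Subtract (−4x²)·D = −12x⁴ − 24x³ + 8x². Remainder: −21x³ − 48x² + 2x − 5.
Step 6: lead(−21x³ − 48x² + 2x − 5) ÷ lead(D) = −21x³ ÷ 3x² = −7x. Subtract (−7x)·D = −21x³ − 42x² + 14x. Remainder: −6x² − 12x − 5.
Step 7: lead(−6x² − 12x − 5) ÷ lead(D) = −6x² ÷ 3x² = −2. Subtract (−2)·D = −6x² − 12x + 4. Remainder: −9.

R = [-9], so D(x) is not a factor of P(x). no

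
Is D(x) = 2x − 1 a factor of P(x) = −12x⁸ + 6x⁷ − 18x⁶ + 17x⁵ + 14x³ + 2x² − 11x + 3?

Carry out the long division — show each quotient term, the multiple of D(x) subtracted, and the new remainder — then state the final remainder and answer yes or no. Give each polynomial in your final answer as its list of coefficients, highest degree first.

Step 1: lead(−12x⁸ + 6x⁷ − 18x⁶ + 17x⁵ + 14x³ + 2x² − 11x + 3) ÷ lead(D) = −12x⁸ ÷ 2x = −6x⁷. Subtract (−6x⁷)·D = −12x⁸ + 6x⁷. Remainder: −18x⁶ + 17x⁵ + 14x³ + 2x² − 11x + 3.
Step 2: lead(−18x⁶ + 17x⁵ + 14x³ + 2x² − 11x + 3) ÷ lead(D) = −18x⁶ ÷ 2x = −9x⁵. Subtract (−9x⁵)·D = −18x⁶ + 9x⁵. Remainder: 8x⁵ + 14x³ + 2x² − 11x + 3.
Step 3: lead(8x⁵ + 14x³ + 2x² − 11x + 3) ÷ lead(D) = 8x⁵ ÷ 2x = 4x⁴. Subtract (4x⁴)·D = 8x⁵ − 4x⁴. Remainder: 4x⁴ + 14x³ + 2x² − 11x + 3.
Step 4: lead(4x⁴ + 14x³ + 2x² − 11x + 3) ÷ lead(D) = 4x⁴ ÷ 2x = 2x³. Subtract (2x³)·D = 4x⁴ − 2x³. Remainder: 16x³ + 2x² − 11x + 3.
Step 5: lead(16x³ + 2x² − 11x + 3) ÷ lead(D) = 16x³ ÷ 2x = 8x². Subtract (8x²)·D = 16x³ − 8x². Remainder: 10x² − 11x + 3.
Step 6: lead(10x² − 11x + 3) ÷ lead(D) = 10x² ÷ 2x = 5x. Subtract (5x)·D = 10x² − 5x. Remainder: −6x + 3.
Step 7: lead(−6x + 3) ÷ lead(D) = −6x ÷ 2x = −3. Subtract (−3)·D = −6x + 3. Remainder: 0.

R = [0], so D(x) is a factor of P(x). yes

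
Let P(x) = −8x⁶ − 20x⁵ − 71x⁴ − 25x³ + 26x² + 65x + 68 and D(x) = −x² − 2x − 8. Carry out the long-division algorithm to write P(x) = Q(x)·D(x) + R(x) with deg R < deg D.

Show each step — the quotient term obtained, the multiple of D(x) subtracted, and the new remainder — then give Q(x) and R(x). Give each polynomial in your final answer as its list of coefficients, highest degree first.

Q = [8, 4, -1, -5, -8]; R = [9, 4]

Step 1: lead(−8x⁶ − 20x⁵ − 71x⁴ − 25x³ + 26x² + 65x + 68) ÷ lead(D) = −8x⁶ ÷ −x² = 8x⁴. Subtract (8x⁴)·D = −8x⁶ − 16x⁵ − 64x⁴. Remainder: −4x⁵ − 7x⁴ − 25x³ + 26x² + 65x + 68.
Step 2: lead(−4x⁵ − 7x⁴ − 25x³ + 26x² + 65x + 68) ÷ lead(D) = −4x⁵ ÷ −x² = 4x³. Subtract (4x³)·D = −4x⁵ − 8x⁴ − 32x³. Remainder: x⁴ + 7x³ + 26x² + 65x + 68.
Step 3: lead(x⁴ + 7x³ + 26x² + 65x + 68) ÷ lead(D) = x⁴ ÷ −x² = −x². Subtract (−x²)·D = x⁴ + 2x³ + 8x². Remainder: 5x³ + 18x² + 65x + 68.
Step 4: lead(5x³ + 18x² + 65x + 68) ÷ lead(D) = 5x³ ÷ −x² = −5x. Subtract (−5x)·D = 5x³ + 10x² + 40x. Remainder: 8x² + 25x + 68.
Step 5: lead(8x² + 25x + 68) ÷ lead(D) = 8x² ÷ −x² = −8. Subtract (−8)·D = 8x² + 16x + 64. Remainder: 9x + 4.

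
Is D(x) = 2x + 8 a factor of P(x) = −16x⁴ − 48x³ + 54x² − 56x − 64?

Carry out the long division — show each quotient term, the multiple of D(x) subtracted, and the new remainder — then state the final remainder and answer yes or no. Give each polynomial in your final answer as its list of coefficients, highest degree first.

R = [0], so D(x) is a factor of P(x). yes

Step 1: lead(−16x⁴ − 48x³ + 54x² − 56x − 64) ÷ lead(D) = −16x⁴ ÷ 2x = −8x³. Subtract (−8x³)·D = −16x⁴ − 64x³. Remainder: 16x³ + 54x² − 56x − 64.
Step 2: lead(16x³ + 54x² − 56x − 64) ÷ lead(D) = 16x³ ÷ 2x = 8x². Subtract (8x²)·D = 16x³ + 64x². Remainder: −10x² − 56x − 64.
Step 3: lead(−10x² − 56x − 64) ÷ lead(D) = −10x² ÷ 2x = −5x. Subtract (−5x)·D = −10x² − 40x. Remainder: −16x − 64.
Step 4: lead(−16x − 64) ÷ lead(D) = −16x ÷ 2x = −8. Subtract (−8)·D = −16x − 64. Remainder: 0.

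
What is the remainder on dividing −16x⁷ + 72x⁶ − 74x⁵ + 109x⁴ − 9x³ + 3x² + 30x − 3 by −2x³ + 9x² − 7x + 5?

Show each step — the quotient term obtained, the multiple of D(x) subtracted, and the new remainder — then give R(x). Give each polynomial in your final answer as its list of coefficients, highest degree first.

R = [-3]

Step 1: lead(−16x⁷ + 72x⁶ − 74x⁵ + 109x⁴ − 9x³ + 3x² + 30x − 3) ÷ lead(D) = −16x⁷ ÷ −2x³ = 8x⁴. Subtract (8x⁴)·D = −16x⁷ + 72x⁶ − 56x⁵ + 40x⁴. Remainder: −18x⁵ + 69x⁴ − 9x³ + 3x² + 30x − 3.
Step 2: lead(−18x⁵ + 69x⁴ − 9x³ + 3x² + 30x − 3) ÷ lead(D) = −18x⁵ ÷ −2x³ = 9x². Subtract (9x²)·D = −18x⁵ + 81x⁴ − 63x³ + 45x². Remainder: −12x⁴ + 54x³ − 42x² + 30x − 3.
Step 3: lead(−12x⁴ + 54x³ − 42x² + 30x − 3) ÷ lead(D) = −12x⁴ ÷ −2x³ = 6x. Subtract (6x)·D = −12x⁴ + 54x³ − 42x² + 30x. Remainder: −3.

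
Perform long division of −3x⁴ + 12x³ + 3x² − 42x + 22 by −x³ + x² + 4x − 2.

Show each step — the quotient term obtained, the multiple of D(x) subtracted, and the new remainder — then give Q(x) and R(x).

Step 1: lead(−3x⁴ + 12x³ + 3x² − 42x + 22) ÷ lead(D) = −3x⁴ ÷ −x³ = 3x. Subtract (3x)·D = −3x⁴ + 3x³ + 12x² − 6x. Remainder: 9x³ − 9x² − 36x + 22.
Step 2: lead(9x³ − 9x² − 36x + 22) ÷ lead(D) = 9x³ ÷ −x³ = −9. Subtract (−9)·D = 9x³ − 9x² − 36x + 18. Remainder: 4.

Q(x) = 3x − 9; R(x) = 4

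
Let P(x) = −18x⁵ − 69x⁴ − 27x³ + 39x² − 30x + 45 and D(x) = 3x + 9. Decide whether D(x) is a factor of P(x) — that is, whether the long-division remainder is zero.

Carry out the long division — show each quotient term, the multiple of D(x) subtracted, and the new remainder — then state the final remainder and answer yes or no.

R(x) = 0, so D(x) is a factor of P(x). yes

Step 1: lead(−18x⁵ − 69x⁴ − 27x³ + 39x² − 30x + 45) ÷ lead(D) = −18x⁵ ÷ 3x = −6x⁴. Subtract (−6x⁴)·D = −18x⁵ − 54x⁴. Remainder: −15x⁴ − 27x³ + 39x² − 30x + 45.
Step 2: lead(−15x⁴ − 27x³ + 39x² − 30x + 45) ÷ lead(D) = −15x⁴ ÷ 3x = −5x³. Subtract (−5x³)·D = −15x⁴ − 45x³. Remainder: 18x³ + 39x² − 30x + 45.
Step 3: lead(18x³ + 39x² − 30x + 45) ÷ lead(D) = 18x³ ÷ 3x = 6x². Subtract (6x²)·D = 18x³ + 54x². Remainder: −15x² − 30x + 45.
Step 4: lead(−15x² − 30x + 45) ÷ lead(D) = −15x² ÷ 3x = −5x. Subtract (−5x)·D = −15x² − 45x. Remainder: 15x + 45.
Step 5: lead(15x + 45) ÷ lead(D) = 15x ÷ 3x = 5. Subtract (5)·D = 15x + 45. Remainder: 0.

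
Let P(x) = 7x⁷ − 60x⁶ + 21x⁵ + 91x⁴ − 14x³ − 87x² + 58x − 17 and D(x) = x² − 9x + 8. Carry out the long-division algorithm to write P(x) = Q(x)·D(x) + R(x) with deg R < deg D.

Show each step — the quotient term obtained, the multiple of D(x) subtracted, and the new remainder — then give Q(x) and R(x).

Q(x) = 7x⁵ + 3x⁴ − 8x³ − 5x² + 5x − 2; R(x) = −1

Step 1: lead(7x⁷ − 60x⁶ + 21x⁵ + 91x⁴ − 14x³ − 87x² + 58x − 17) ÷ lead(D) = 7x⁷ ÷ x² = 7x⁵. Subtract (7x⁵)·D = 7x⁷ − 63x⁶ + 56x⁵. Remainder: 3x⁶ − 35x⁵ + 91x⁴ − 14x³ − 87x² + 58x − 17.
Step 2: lead(3x⁶ − 35x⁵ + 91x⁴ − 14x³ − 87x² + 58x − 17) ÷ lead(D) = 3x⁶ ÷ x² = 3x⁴. Subtract (3x⁴)·D = 3x⁶ − 27x⁵ + 24x⁴. Remainder: −8x⁵ + 67x⁴ − 14x³ − 87x² + 58x − 17.
Step 3: lead(−8x⁵ + 67x⁴ − 14x³ − 87x² + 58x − 17) ÷ lead(D) = −8x⁵ ÷ x² = −8x³. Subtract (−8x³)·D = −8x⁵ + 72x⁴ − 64x³. Remainder: −5x⁴ + 50x³ − 87x² + 58x − 17.
Step 4: lead(−5x⁴ + 50x³ − 87x² + 58x − 17) ÷ lead(D) = −5x⁴ ÷ x² = −5x². Subtract (−5x²)·D = −5x⁴ + 45x³ − 40x². Remainder: 5x³ − 47x² + 58x − 17.
Step 5: lead(5x³ − 47x² + 58x − 17) ÷ lead(D) = 5x³ ÷ x² = 5x. Subtract (5x)·D = 5x³ − 45x² + 40x. Remainder: −2x² + 18x − 17.
Step 6: lead(−2x² + 18x − 17) ÷ lead(D) = −2x² ÷ x² = −2. Subtract (−2)·D = −2x² + 18x − 16. Remainder: −1.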